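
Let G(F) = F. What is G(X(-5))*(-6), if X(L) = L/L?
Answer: -6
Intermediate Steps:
X(L) = 1
G(X(-5))*(-6) = 1*(-6) = -6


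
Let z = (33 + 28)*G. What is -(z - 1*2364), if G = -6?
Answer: 2730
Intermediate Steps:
z = -366 (z = (33 + 28)*(-6) = 61*(-6) = -366)
-(z - 1*2364) = -(-366 - 1*2364) = -(-366 - 2364) = -1*(-2730) = 2730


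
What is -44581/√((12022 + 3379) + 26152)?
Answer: -44581*√57/1539 ≈ -218.70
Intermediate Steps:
-44581/√((12022 + 3379) + 26152) = -44581/√(15401 + 26152) = -44581*√57/1539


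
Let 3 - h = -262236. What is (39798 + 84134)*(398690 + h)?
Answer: 81910252828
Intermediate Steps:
h = 262239 (h = 3 - 1*(-262236) = 3 + 262236 = 262239)
(39798 + 84134)*(398690 + h) = (39798 + 84134)*(398690 + 262239) = 123932*660929 = 81910252828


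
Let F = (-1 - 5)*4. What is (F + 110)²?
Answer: 7396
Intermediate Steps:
F = -24 (F = -6*4 = -24)
(F + 110)² = (-24 + 110)² = 86² = 7396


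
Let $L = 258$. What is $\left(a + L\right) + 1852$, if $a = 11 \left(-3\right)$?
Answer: $2077$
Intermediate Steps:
$a = -33$
$\left(a + L\right) + 1852 = \left(-33 + 258\right) + 1852 = 225 + 1852 = 2077$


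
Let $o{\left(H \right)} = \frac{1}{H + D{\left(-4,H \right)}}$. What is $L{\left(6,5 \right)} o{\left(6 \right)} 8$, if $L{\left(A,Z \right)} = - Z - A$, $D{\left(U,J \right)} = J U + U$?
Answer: $4$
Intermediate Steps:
$D{\left(U,J \right)} = U + J U$
$o{\left(H \right)} = \frac{1}{-4 - 3 H}$ ($o{\left(H \right)} = \frac{1}{H - 4 \left(1 + H\right)} = \frac{1}{H - \left(4 + 4 H\right)} = \frac{1}{-4 - 3 H}$)
$L{\left(A,Z \right)} = - A - Z$
$L{\left(6,5 \right)} o{\left(6 \right)} 8 = \frac{\left(-1\right) 6 - 5}{-4 - 18} \cdot 8 = \frac{-6 - 5}{-4 - 18} \cdot 8 = - \frac{11}{-22} \cdot 8 = \left(-11\right) \left(- \frac{1}{22}\right) 8 = \frac{1}{2} \cdot 8 = 4$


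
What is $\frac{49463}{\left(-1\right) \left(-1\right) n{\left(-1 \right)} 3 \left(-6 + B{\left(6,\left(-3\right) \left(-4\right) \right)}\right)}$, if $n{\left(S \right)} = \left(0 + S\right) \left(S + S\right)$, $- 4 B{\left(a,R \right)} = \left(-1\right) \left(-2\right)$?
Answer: $- \frac{49463}{39} \approx -1268.3$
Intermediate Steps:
$B{\left(a,R \right)} = - \frac{1}{2}$ ($B{\left(a,R \right)} = - \frac{\left(-1\right) \left(-2\right)}{4} = \left(- \frac{1}{4}\right) 2 = - \frac{1}{2}$)
$n{\left(S \right)} = 2 S^{2}$ ($n{\left(S \right)} = S 2 S = 2 S^{2}$)
$\frac{49463}{\left(-1\right) \left(-1\right) n{\left(-1 \right)} 3 \left(-6 + B{\left(6,\left(-3\right) \left(-4\right) \right)}\right)} = \frac{49463}{\left(-1\right) \left(-1\right) 2 \left(-1\right)^{2} \cdot 3 \left(-6 - \frac{1}{2}\right)} = \frac{49463}{1 \cdot 2 \cdot 1 \cdot 3 \left(- \frac{13}{2}\right)} = \frac{49463}{1 \cdot 2 \cdot 3 \left(- \frac{13}{2}\right)} = \frac{49463}{2 \cdot 3 \left(- \frac{13}{2}\right)} = \frac{49463}{6 \left(- \frac{13}{2}\right)} = \frac{49463}{-39} = 49463 \left(- \frac{1}{39}\right) = - \frac{49463}{39}$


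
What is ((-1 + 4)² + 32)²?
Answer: 1681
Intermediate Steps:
((-1 + 4)² + 32)² = (3² + 32)² = (9 + 32)² = 41² = 1681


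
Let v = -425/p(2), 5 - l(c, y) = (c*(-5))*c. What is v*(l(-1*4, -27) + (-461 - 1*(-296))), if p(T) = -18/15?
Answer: -85000/3 ≈ -28333.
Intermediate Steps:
p(T) = -6/5 (p(T) = -18*1/15 = -6/5)
l(c, y) = 5 + 5*c² (l(c, y) = 5 - c*(-5)*c = 5 - (-5*c)*c = 5 - (-5)*c² = 5 + 5*c²)
v = 2125/6 (v = -425/(-6/5) = -425*(-⅚) = 2125/6 ≈ 354.17)
v*(l(-1*4, -27) + (-461 - 1*(-296))) = 2125*((5 + 5*(-1*4)²) + (-461 - 1*(-296)))/6 = 2125*((5 + 5*(-4)²) + (-461 + 296))/6 = 2125*((5 + 5*16) - 165)/6 = 2125*((5 + 80) - 165)/6 = 2125*(85 - 165)/6 = (2125/6)*(-80) = -85000/3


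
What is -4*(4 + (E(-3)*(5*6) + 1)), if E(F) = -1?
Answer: 100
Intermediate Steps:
-4*(4 + (E(-3)*(5*6) + 1)) = -4*(4 + (-5*6 + 1)) = -4*(4 + (-1*30 + 1)) = -4*(4 + (-30 + 1)) = -4*(4 - 29) = -4*(-25) = 100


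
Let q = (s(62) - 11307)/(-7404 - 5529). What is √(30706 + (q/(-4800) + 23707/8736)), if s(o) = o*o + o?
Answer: √7561717300864623351/15692040 ≈ 175.24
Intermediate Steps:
s(o) = o + o² (s(o) = o² + o = o + o²)
q = 2467/4311 (q = (62*(1 + 62) - 11307)/(-7404 - 5529) = (62*63 - 11307)/(-12933) = (3906 - 11307)*(-1/12933) = -7401*(-1/12933) = 2467/4311 ≈ 0.57226)
√(30706 + (q/(-4800) + 23707/8736)) = √(30706 + ((2467/4311)/(-4800) + 23707/8736)) = √(30706 + ((2467/4311)*(-1/4800) + 23707*(1/8736))) = √(30706 + (-2467/20692800 + 23707/8736)) = √(30706 + 5109819353/1883044800) = √(57825883448153/1883044800) = √7561717300864623351/15692040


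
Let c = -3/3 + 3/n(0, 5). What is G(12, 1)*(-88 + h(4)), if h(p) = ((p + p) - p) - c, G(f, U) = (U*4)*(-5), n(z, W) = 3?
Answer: 1680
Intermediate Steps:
c = 0 (c = -3/3 + 3/3 = -3*1/3 + 3*(1/3) = -1 + 1 = 0)
G(f, U) = -20*U (G(f, U) = (4*U)*(-5) = -20*U)
h(p) = p (h(p) = ((p + p) - p) - 1*0 = (2*p - p) + 0 = p + 0 = p)
G(12, 1)*(-88 + h(4)) = (-20*1)*(-88 + 4) = -20*(-84) = 1680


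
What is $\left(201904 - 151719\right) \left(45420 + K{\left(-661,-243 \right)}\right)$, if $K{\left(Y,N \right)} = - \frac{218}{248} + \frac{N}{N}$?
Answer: $\frac{282646687575}{124} \approx 2.2794 \cdot 10^{9}$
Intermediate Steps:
$K{\left(Y,N \right)} = \frac{15}{124}$ ($K{\left(Y,N \right)} = \left(-218\right) \frac{1}{248} + 1 = - \frac{109}{124} + 1 = \frac{15}{124}$)
$\left(201904 - 151719\right) \left(45420 + K{\left(-661,-243 \right)}\right) = \left(201904 - 151719\right) \left(45420 + \frac{15}{124}\right) = 50185 \cdot \frac{5632095}{124} = \frac{282646687575}{124}$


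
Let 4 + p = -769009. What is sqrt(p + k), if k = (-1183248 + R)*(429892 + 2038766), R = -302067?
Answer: I*sqrt(3666735526283) ≈ 1.9149e+6*I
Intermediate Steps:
p = -769013 (p = -4 - 769009 = -769013)
k = -3666734757270 (k = (-1183248 - 302067)*(429892 + 2038766) = -1485315*2468658 = -3666734757270)
sqrt(p + k) = sqrt(-769013 - 3666734757270) = sqrt(-3666735526283) = I*sqrt(3666735526283)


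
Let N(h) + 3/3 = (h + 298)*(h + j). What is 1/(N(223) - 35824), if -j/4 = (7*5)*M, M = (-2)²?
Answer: -1/211402 ≈ -4.7303e-6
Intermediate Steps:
M = 4
j = -560 (j = -4*7*5*4 = -140*4 = -4*140 = -560)
N(h) = -1 + (-560 + h)*(298 + h) (N(h) = -1 + (h + 298)*(h - 560) = -1 + (298 + h)*(-560 + h) = -1 + (-560 + h)*(298 + h))
1/(N(223) - 35824) = 1/((-166881 + 223² - 262*223) - 35824) = 1/((-166881 + 49729 - 58426) - 35824) = 1/(-175578 - 35824) = 1/(-211402) = -1/211402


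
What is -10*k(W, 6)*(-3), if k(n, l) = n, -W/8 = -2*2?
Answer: 960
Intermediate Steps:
W = 32 (W = -(-16)*2 = -8*(-4) = 32)
-10*k(W, 6)*(-3) = -10*32*(-3) = -320*(-3) = 960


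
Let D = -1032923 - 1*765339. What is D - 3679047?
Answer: -5477309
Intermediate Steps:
D = -1798262 (D = -1032923 - 765339 = -1798262)
D - 3679047 = -1798262 - 3679047 = -5477309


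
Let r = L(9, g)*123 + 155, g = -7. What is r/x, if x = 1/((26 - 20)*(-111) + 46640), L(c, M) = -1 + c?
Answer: 52364386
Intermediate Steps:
r = 1139 (r = (-1 + 9)*123 + 155 = 8*123 + 155 = 984 + 155 = 1139)
x = 1/45974 (x = 1/(6*(-111) + 46640) = 1/(-666 + 46640) = 1/45974 ≈ 2.1751e-5)
r/x = 1139/(1/45974) = 1139*45974 = 52364386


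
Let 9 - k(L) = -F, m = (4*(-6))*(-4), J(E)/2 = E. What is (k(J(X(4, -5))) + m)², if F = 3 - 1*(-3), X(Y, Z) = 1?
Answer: 12321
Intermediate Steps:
F = 6 (F = 3 + 3 = 6)
J(E) = 2*E
m = 96 (m = -24*(-4) = 96)
k(L) = 15 (k(L) = 9 - (-1)*6 = 9 - 1*(-6) = 9 + 6 = 15)
(k(J(X(4, -5))) + m)² = (15 + 96)² = 111² = 12321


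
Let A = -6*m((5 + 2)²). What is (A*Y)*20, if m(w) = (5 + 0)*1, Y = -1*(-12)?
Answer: -7200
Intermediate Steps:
Y = 12
m(w) = 5 (m(w) = 5*1 = 5)
A = -30 (A = -6*5 = -30)
(A*Y)*20 = -30*12*20 = -360*20 = -7200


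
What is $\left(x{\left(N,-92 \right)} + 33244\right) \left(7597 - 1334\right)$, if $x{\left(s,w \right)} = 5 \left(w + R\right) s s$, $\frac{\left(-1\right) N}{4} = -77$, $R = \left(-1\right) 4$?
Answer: $-284975744188$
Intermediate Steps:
$R = -4$
$N = 308$ ($N = \left(-4\right) \left(-77\right) = 308$)
$x{\left(s,w \right)} = 5 s^{2} \left(-4 + w\right)$ ($x{\left(s,w \right)} = 5 \left(w - 4\right) s s = 5 \left(-4 + w\right) s s = 5 s \left(-4 + w\right) s = 5 s^{2} \left(-4 + w\right)$)
$\left(x{\left(N,-92 \right)} + 33244\right) \left(7597 - 1334\right) = \left(5 \cdot 308^{2} \left(-4 - 92\right) + 33244\right) \left(7597 - 1334\right) = \left(5 \cdot 94864 \left(-96\right) + 33244\right) 6263 = \left(-45534720 + 33244\right) 6263 = \left(-45501476\right) 6263 = -284975744188$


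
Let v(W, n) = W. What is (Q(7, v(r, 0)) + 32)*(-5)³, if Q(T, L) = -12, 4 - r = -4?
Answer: -2500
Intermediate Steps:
r = 8 (r = 4 - 1*(-4) = 4 + 4 = 8)
(Q(7, v(r, 0)) + 32)*(-5)³ = (-12 + 32)*(-5)³ = 20*(-125) = -2500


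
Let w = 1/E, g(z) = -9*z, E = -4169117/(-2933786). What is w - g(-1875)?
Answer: -70350915589/4169117 ≈ -16874.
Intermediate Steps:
E = 4169117/2933786 (E = -4169117*(-1/2933786) = 4169117/2933786 ≈ 1.4211)
w = 2933786/4169117 (w = 1/(4169117/2933786) = 2933786/4169117 ≈ 0.70369)
w - g(-1875) = 2933786/4169117 - (-9)*(-1875) = 2933786/4169117 - 1*16875 = 2933786/4169117 - 16875 = -70350915589/4169117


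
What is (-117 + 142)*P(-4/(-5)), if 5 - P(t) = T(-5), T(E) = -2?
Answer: 175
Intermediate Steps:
P(t) = 7 (P(t) = 5 - 1*(-2) = 5 + 2 = 7)
(-117 + 142)*P(-4/(-5)) = (-117 + 142)*7 = 25*7 = 175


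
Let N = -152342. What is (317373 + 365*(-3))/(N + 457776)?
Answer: 158139/152717 ≈ 1.0355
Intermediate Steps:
(317373 + 365*(-3))/(N + 457776) = (317373 + 365*(-3))/(-152342 + 457776) = (317373 - 1095)/305434 = 316278*(1/305434) = 158139/152717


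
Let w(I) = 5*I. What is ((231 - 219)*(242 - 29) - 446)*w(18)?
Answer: 189900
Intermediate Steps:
((231 - 219)*(242 - 29) - 446)*w(18) = ((231 - 219)*(242 - 29) - 446)*(5*18) = (12*213 - 446)*90 = (2556 - 446)*90 = 2110*90 = 189900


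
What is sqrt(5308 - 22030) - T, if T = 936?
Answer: -936 + 3*I*sqrt(1858) ≈ -936.0 + 129.31*I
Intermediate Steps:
sqrt(5308 - 22030) - T = sqrt(5308 - 22030) - 1*936 = sqrt(-16722) - 936 = 3*I*sqrt(1858) - 936 = -936 + 3*I*sqrt(1858)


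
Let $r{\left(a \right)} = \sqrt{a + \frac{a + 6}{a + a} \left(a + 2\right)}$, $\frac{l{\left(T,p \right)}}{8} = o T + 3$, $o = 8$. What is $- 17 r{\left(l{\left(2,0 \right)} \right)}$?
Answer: $- \frac{17 \sqrt{335065}}{38} \approx -258.96$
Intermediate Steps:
$l{\left(T,p \right)} = 24 + 64 T$ ($l{\left(T,p \right)} = 8 \left(8 T + 3\right) = 8 \left(3 + 8 T\right) = 24 + 64 T$)
$r{\left(a \right)} = \sqrt{a + \frac{\left(2 + a\right) \left(6 + a\right)}{2 a}}$ ($r{\left(a \right)} = \sqrt{a + \frac{6 + a}{2 a} \left(2 + a\right)} = \sqrt{a + \frac{\left(2 + a\right) \left(6 + a\right)}{2 a}}$)
$- 17 r{\left(l{\left(2,0 \right)} \right)} = - 17 \frac{\sqrt{16 + 6 \left(24 + 64 \cdot 2\right) + \frac{24}{24 + 64 \cdot 2}}}{2} = - 17 \frac{\sqrt{16 + 6 \left(24 + 128\right) + \frac{24}{24 + 128}}}{2} = - 17 \frac{\sqrt{16 + 6 \cdot 152 + \frac{24}{152}}}{2} = - 17 \frac{\sqrt{16 + 912 + 24 \cdot \frac{1}{152}}}{2} = - 17 \frac{\sqrt{16 + 912 + \frac{3}{19}}}{2} = - 17 \frac{\sqrt{\frac{17635}{19}}}{2} = - 17 \frac{\frac{1}{19} \sqrt{335065}}{2} = - 17 \frac{\sqrt{335065}}{38} = - \frac{17 \sqrt{335065}}{38}$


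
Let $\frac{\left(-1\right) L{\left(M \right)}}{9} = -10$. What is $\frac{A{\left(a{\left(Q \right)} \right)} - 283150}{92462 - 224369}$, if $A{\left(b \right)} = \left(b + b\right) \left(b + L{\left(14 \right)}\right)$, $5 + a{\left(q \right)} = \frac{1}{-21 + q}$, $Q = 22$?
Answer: $\frac{283838}{131907} \approx 2.1518$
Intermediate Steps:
$L{\left(M \right)} = 90$ ($L{\left(M \right)} = \left(-9\right) \left(-10\right) = 90$)
$a{\left(q \right)} = -5 + \frac{1}{-21 + q}$
$A{\left(b \right)} = 2 b \left(90 + b\right)$ ($A{\left(b \right)} = \left(b + b\right) \left(b + 90\right) = 2 b \left(90 + b\right)$)
$\frac{A{\left(a{\left(Q \right)} \right)} - 283150}{92462 - 224369} = \frac{2 \frac{106 - 110}{-21 + 22} \left(90 + \frac{106 - 110}{-21 + 22}\right) - 283150}{92462 - 224369} = \frac{2 \frac{106 - 110}{1} \left(90 + \frac{106 - 110}{1}\right) - 283150}{-131907} = \left(2 \cdot 1 \left(-4\right) \left(90 + 1 \left(-4\right)\right) - 283150\right) \left(- \frac{1}{131907}\right) = \left(2 \left(-4\right) \left(90 - 4\right) - 283150\right) \left(- \frac{1}{131907}\right) = \left(2 \left(-4\right) 86 - 283150\right) \left(- \frac{1}{131907}\right) = \left(-688 - 283150\right) \left(- \frac{1}{131907}\right) = \left(-283838\right) \left(- \frac{1}{131907}\right) = \frac{283838}{131907}$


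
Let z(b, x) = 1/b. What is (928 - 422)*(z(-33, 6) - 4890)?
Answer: -7423066/3 ≈ -2.4744e+6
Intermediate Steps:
(928 - 422)*(z(-33, 6) - 4890) = (928 - 422)*(1/(-33) - 4890) = 506*(-1/33 - 4890) = 506*(-161371/33) = -7423066/3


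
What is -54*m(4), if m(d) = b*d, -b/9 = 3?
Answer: 5832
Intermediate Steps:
b = -27 (b = -9*3 = -27)
m(d) = -27*d
-54*m(4) = -(-1458)*4 = -54*(-108) = 5832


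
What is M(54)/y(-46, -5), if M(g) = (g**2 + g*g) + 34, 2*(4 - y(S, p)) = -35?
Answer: 11732/43 ≈ 272.84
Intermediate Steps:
y(S, p) = 43/2 (y(S, p) = 4 - 1/2*(-35) = 4 + 35/2 = 43/2)
M(g) = 34 + 2*g**2 (M(g) = (g**2 + g**2) + 34 = 2*g**2 + 34 = 34 + 2*g**2)
M(54)/y(-46, -5) = (34 + 2*54**2)/(43/2) = (34 + 2*2916)*(2/43) = (34 + 5832)*(2/43) = 5866*(2/43) = 11732/43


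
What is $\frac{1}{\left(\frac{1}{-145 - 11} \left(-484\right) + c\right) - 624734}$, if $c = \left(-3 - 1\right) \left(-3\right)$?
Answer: $- \frac{39}{24364037} \approx -1.6007 \cdot 10^{-6}$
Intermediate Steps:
$c = 12$ ($c = \left(-4\right) \left(-3\right) = 12$)
$\frac{1}{\left(\frac{1}{-145 - 11} \left(-484\right) + c\right) - 624734} = \frac{1}{\left(\frac{1}{-145 - 11} \left(-484\right) + 12\right) - 624734} = \frac{1}{\left(\frac{1}{-156} \left(-484\right) + 12\right) - 624734} = \frac{1}{\left(\left(- \frac{1}{156}\right) \left(-484\right) + 12\right) - 624734} = \frac{1}{\left(\frac{121}{39} + 12\right) - 624734} = \frac{1}{\frac{589}{39} - 624734} = \frac{1}{- \frac{24364037}{39}} = - \frac{39}{24364037}$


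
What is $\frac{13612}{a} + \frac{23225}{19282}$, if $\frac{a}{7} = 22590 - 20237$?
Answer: $\frac{645005559}{317593822} \approx 2.0309$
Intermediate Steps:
$a = 16471$ ($a = 7 \left(22590 - 20237\right) = 7 \cdot 2353 = 16471$)
$\frac{13612}{a} + \frac{23225}{19282} = \frac{13612}{16471} + \frac{23225}{19282} = \frac{645005559}{317593822}$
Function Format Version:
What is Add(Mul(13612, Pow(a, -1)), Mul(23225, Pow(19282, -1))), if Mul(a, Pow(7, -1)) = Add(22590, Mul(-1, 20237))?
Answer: Rational(645005559, 317593822) ≈ 2.0309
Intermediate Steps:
a = 16471 (a = Mul(7, Add(22590, Mul(-1, 20237))) = Mul(7, Add(22590, -20237)) = Mul(7, 2353) = 16471)
Add(Mul(13612, Pow(a, -1)), Mul(23225, Pow(19282, -1))) = Add(Mul(13612, Pow(16471, -1)), Mul(23225, Pow(19282, -1))) = Add(Mul(13612, Rational(1, 16471)), Mul(23225, Rational(1, 19282))) = Add(Rational(13612, 16471), Rational(23225, 19282)) = Rational(645005559, 317593822)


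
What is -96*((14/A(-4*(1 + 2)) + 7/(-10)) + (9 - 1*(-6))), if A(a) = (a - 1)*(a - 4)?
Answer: -89652/65 ≈ -1379.3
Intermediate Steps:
A(a) = (-1 + a)*(-4 + a)
-96*((14/A(-4*(1 + 2)) + 7/(-10)) + (9 - 1*(-6))) = -96*((14/(4 + (-4*(1 + 2))² - (-20)*(1 + 2)) + 7/(-10)) + (9 - 1*(-6))) = -96*((14/(4 + (-4*3)² - (-20)*3) + 7*(-⅒)) + (9 + 6)) = -96*((14/(4 + (-12)² - 5*(-12)) - 7/10) + 15) = -96*((14/(4 + 144 + 60) - 7/10) + 15) = -96*((14/208 - 7/10) + 15) = -96*((14*(1/208) - 7/10) + 15) = -96*((7/104 - 7/10) + 15) = -96*(-329/520 + 15) = -96*7471/520 = -89652/65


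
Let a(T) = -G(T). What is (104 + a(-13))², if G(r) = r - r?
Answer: 10816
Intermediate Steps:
G(r) = 0
a(T) = 0 (a(T) = -1*0 = 0)
(104 + a(-13))² = (104 + 0)² = 104² = 10816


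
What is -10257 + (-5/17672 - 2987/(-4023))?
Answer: -729163069043/71094456 ≈ -10256.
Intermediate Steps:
-10257 + (-5/17672 - 2987/(-4023)) = -10257 + (-5*1/17672 - 2987*(-1/4023)) = -10257 + (-5/17672 + 2987/4023) = -10257 + 52766149/71094456 = -729163069043/71094456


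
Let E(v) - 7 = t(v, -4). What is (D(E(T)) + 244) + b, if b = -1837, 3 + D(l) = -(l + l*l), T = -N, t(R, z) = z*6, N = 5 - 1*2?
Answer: -1868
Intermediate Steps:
N = 3 (N = 5 - 2 = 3)
t(R, z) = 6*z
T = -3 (T = -1*3 = -3)
E(v) = -17 (E(v) = 7 + 6*(-4) = 7 - 24 = -17)
D(l) = -3 - l - l² (D(l) = -3 - (l + l*l) = -3 - (l + l²) = -3 + (-l - l²) = -3 - l - l²)
(D(E(T)) + 244) + b = ((-3 - 1*(-17) - 1*(-17)²) + 244) - 1837 = ((-3 + 17 - 1*289) + 244) - 1837 = ((-3 + 17 - 289) + 244) - 1837 = (-275 + 244) - 1837 = -31 - 1837 = -1868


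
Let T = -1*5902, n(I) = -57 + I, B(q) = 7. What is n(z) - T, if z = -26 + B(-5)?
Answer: 5826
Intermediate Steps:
z = -19 (z = -26 + 7 = -19)
T = -5902
n(z) - T = (-57 - 19) - 1*(-5902) = -76 + 5902 = 5826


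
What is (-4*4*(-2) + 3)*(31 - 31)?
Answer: 0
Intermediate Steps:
(-4*4*(-2) + 3)*(31 - 31) = (-16*(-2) + 3)*0 = (32 + 3)*0 = 35*0 = 0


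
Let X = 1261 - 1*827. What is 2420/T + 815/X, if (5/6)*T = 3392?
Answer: 2729785/1104096 ≈ 2.4724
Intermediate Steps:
T = 20352/5 (T = (6/5)*3392 = 20352/5 ≈ 4070.4)
X = 434 (X = 1261 - 827 = 434)
2420/T + 815/X = 2420/(20352/5) + 815/434 = 2420*(5/20352) + 815*(1/434) = 3025/5088 + 815/434 = 2729785/1104096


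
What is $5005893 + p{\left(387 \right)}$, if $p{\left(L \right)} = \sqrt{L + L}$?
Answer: $5005893 + 3 \sqrt{86} \approx 5.0059 \cdot 10^{6}$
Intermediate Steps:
$p{\left(L \right)} = \sqrt{2} \sqrt{L}$ ($p{\left(L \right)} = \sqrt{2 L} = \sqrt{2} \sqrt{L}$)
$5005893 + p{\left(387 \right)} = 5005893 + \sqrt{2} \sqrt{387} = 5005893 + \sqrt{2} \cdot 3 \sqrt{43} = 5005893 + 3 \sqrt{86}$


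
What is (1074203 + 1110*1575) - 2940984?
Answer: -118531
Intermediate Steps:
(1074203 + 1110*1575) - 2940984 = (1074203 + 1748250) - 2940984 = 2822453 - 2940984 = -118531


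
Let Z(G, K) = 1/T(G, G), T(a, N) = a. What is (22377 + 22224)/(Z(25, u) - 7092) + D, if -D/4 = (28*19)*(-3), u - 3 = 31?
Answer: 1130761791/177299 ≈ 6377.7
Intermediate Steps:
u = 34 (u = 3 + 31 = 34)
Z(G, K) = 1/G
D = 6384 (D = -4*28*19*(-3) = -2128*(-3) = -4*(-1596) = 6384)
(22377 + 22224)/(Z(25, u) - 7092) + D = (22377 + 22224)/(1/25 - 7092) + 6384 = 44601/(1/25 - 7092) + 6384 = 44601/(-177299/25) + 6384 = 44601*(-25/177299) + 6384 = -1115025/177299 + 6384 = 1130761791/177299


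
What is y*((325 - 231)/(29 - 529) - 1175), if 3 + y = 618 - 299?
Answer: -46419926/125 ≈ -3.7136e+5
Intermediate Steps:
y = 316 (y = -3 + (618 - 299) = -3 + 319 = 316)
y*((325 - 231)/(29 - 529) - 1175) = 316*((325 - 231)/(29 - 529) - 1175) = 316*(94/(-500) - 1175) = 316*(94*(-1/500) - 1175) = 316*(-47/250 - 1175) = 316*(-293797/250) = -46419926/125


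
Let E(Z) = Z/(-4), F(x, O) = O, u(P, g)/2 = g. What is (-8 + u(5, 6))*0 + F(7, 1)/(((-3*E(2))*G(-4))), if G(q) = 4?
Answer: ⅙ ≈ 0.16667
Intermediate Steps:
u(P, g) = 2*g
E(Z) = -Z/4 (E(Z) = Z*(-¼) = -Z/4)
(-8 + u(5, 6))*0 + F(7, 1)/(((-3*E(2))*G(-4))) = (-8 + 2*6)*0 + 1/(-(-3)*2/4*4) = (-8 + 12)*0 + 1/(-3*(-½)*4) = 4*0 + 1/((3/2)*4) = 0 + 1/6 = 0 + 1*(⅙) = 0 + ⅙ = ⅙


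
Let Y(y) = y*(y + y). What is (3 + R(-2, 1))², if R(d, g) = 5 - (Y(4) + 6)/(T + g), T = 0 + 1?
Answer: 121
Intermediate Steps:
Y(y) = 2*y² (Y(y) = y*(2*y) = 2*y²)
T = 1
R(d, g) = 5 - 38/(1 + g) (R(d, g) = 5 - (2*4² + 6)/(1 + g) = 5 - (2*16 + 6)/(1 + g) = 5 - (32 + 6)/(1 + g) = 5 - 38/(1 + g))
(3 + R(-2, 1))² = (3 + (-33 + 5*1)/(1 + 1))² = (3 + (-33 + 5)/2)² = (3 + (½)*(-28))² = (3 - 14)² = (-11)² = 121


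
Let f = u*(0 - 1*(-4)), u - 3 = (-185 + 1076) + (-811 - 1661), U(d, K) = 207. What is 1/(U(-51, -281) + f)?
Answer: -1/6105 ≈ -0.00016380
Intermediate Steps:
u = -1578 (u = 3 + ((-185 + 1076) + (-811 - 1661)) = 3 + (891 - 2472) = 3 - 1581 = -1578)
f = -6312 (f = -1578*(0 - 1*(-4)) = -1578*(0 + 4) = -1578*4 = -6312)
1/(U(-51, -281) + f) = 1/(207 - 6312) = 1/(-6105) = -1/6105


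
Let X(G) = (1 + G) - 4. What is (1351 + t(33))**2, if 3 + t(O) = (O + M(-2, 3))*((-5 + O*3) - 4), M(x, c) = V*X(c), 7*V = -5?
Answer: 18645124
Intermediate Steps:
X(G) = -3 + G
V = -5/7 (V = (1/7)*(-5) = -5/7 ≈ -0.71429)
M(x, c) = 15/7 - 5*c/7 (M(x, c) = -5*(-3 + c)/7 = 15/7 - 5*c/7)
t(O) = -3 + O*(-9 + 3*O) (t(O) = -3 + (O + (15/7 - 5/7*3))*((-5 + O*3) - 4) = -3 + (O + (15/7 - 15/7))*((-5 + 3*O) - 4) = -3 + (O + 0)*(-9 + 3*O) = -3 + O*(-9 + 3*O))
(1351 + t(33))**2 = (1351 + (-3 - 9*33 + 3*33**2))**2 = (1351 + (-3 - 297 + 3*1089))**2 = (1351 + (-3 - 297 + 3267))**2 = (1351 + 2967)**2 = 4318**2 = 18645124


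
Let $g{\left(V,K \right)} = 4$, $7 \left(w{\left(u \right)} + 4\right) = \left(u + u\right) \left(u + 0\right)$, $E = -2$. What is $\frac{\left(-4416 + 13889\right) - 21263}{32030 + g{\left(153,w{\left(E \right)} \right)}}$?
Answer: $- \frac{1965}{5339} \approx -0.36805$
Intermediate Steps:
$w{\left(u \right)} = -4 + \frac{2 u^{2}}{7}$ ($w{\left(u \right)} = -4 + \frac{\left(u + u\right) \left(u + 0\right)}{7} = -4 + \frac{2 u u}{7} = -4 + \frac{2 u^{2}}{7}$)
$\frac{\left(-4416 + 13889\right) - 21263}{32030 + g{\left(153,w{\left(E \right)} \right)}} = \frac{\left(-4416 + 13889\right) - 21263}{32030 + 4} = \frac{9473 - 21263}{32034} = \left(-11790\right) \frac{1}{32034} = - \frac{1965}{5339}$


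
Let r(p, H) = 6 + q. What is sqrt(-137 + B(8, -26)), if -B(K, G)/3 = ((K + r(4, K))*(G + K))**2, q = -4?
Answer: I*sqrt(97337) ≈ 311.99*I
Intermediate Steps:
r(p, H) = 2 (r(p, H) = 6 - 4 = 2)
B(K, G) = -3*(2 + K)**2*(G + K)**2 (B(K, G) = -3*(G + K)**2*(K + 2)**2 = -3*(2 + K)**2*(G + K)**2)
sqrt(-137 + B(8, -26)) = sqrt(-137 - 3*(2 + 8)**2*(-26 + 8)**2) = sqrt(-137 - 3*10**2*(-18)**2) = sqrt(-137 - 3*100*324) = sqrt(-137 - 97200) = sqrt(-97337) = I*sqrt(97337)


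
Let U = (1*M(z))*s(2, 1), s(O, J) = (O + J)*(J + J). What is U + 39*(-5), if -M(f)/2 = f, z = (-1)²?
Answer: -207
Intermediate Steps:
z = 1
s(O, J) = 2*J*(J + O) (s(O, J) = (J + O)*(2*J) = 2*J*(J + O))
M(f) = -2*f
U = -12 (U = (1*(-2*1))*(2*1*(1 + 2)) = (1*(-2))*(2*1*3) = -2*6 = -12)
U + 39*(-5) = -12 + 39*(-5) = -12 - 195 = -207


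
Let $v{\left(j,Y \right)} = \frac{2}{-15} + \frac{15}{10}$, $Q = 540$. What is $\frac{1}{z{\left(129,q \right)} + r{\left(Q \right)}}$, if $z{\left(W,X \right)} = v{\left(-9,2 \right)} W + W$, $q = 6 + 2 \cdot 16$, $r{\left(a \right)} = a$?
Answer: $\frac{10}{8453} \approx 0.001183$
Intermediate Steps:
$v{\left(j,Y \right)} = \frac{41}{30}$ ($v{\left(j,Y \right)} = 2 \left(- \frac{1}{15}\right) + 15 \cdot \frac{1}{10} = - \frac{2}{15} + \frac{3}{2} = \frac{41}{30}$)
$q = 38$ ($q = 6 + 32 = 38$)
$z{\left(W,X \right)} = \frac{71 W}{30}$ ($z{\left(W,X \right)} = \frac{41 W}{30} + W = \frac{71 W}{30}$)
$\frac{1}{z{\left(129,q \right)} + r{\left(Q \right)}} = \frac{1}{\frac{71}{30} \cdot 129 + 540} = \frac{1}{\frac{3053}{10} + 540} = \frac{1}{\frac{8453}{10}} = \frac{10}{8453}$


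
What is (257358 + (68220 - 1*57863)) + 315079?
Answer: 582794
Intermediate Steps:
(257358 + (68220 - 1*57863)) + 315079 = (257358 + (68220 - 57863)) + 315079 = (257358 + 10357) + 315079 = 267715 + 315079 = 582794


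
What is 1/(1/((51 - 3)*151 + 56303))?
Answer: 63551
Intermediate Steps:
1/(1/((51 - 3)*151 + 56303)) = 1/(1/(48*151 + 56303)) = 1/(1/(7248 + 56303)) = 1/(1/63551) = 63551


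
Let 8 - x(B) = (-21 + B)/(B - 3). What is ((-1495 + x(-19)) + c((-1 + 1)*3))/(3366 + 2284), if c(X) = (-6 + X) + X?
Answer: -16443/62150 ≈ -0.26457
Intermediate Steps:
x(B) = 8 - (-21 + B)/(-3 + B) (x(B) = 8 - (-21 + B)/(B - 3) = 8 - (-21 + B)/(-3 + B))
c(X) = -6 + 2*X
((-1495 + x(-19)) + c((-1 + 1)*3))/(3366 + 2284) = ((-1495 + (-3 + 7*(-19))/(-3 - 19)) + (-6 + 2*((-1 + 1)*3)))/(3366 + 2284) = ((-1495 + (-3 - 133)/(-22)) + (-6 + 2*(0*3)))/5650 = ((-1495 - 1/22*(-136)) + (-6 + 2*0))*(1/5650) = ((-1495 + 68/11) + (-6 + 0))*(1/5650) = (-16377/11 - 6)*(1/5650) = -16443/11*1/5650 = -16443/62150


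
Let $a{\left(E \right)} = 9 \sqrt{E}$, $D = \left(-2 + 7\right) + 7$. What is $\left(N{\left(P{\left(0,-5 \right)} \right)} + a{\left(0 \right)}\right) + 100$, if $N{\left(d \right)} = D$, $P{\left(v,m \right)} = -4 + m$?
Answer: $112$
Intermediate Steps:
$D = 12$ ($D = 5 + 7 = 12$)
$N{\left(d \right)} = 12$
$\left(N{\left(P{\left(0,-5 \right)} \right)} + a{\left(0 \right)}\right) + 100 = \left(12 + 9 \sqrt{0}\right) + 100 = \left(12 + 9 \cdot 0\right) + 100 = \left(12 + 0\right) + 100 = 12 + 100 = 112$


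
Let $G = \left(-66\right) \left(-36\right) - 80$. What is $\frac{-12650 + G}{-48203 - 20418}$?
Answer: $\frac{10354}{68621} \approx 0.15089$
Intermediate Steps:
$G = 2296$ ($G = 2376 - 80 = 2296$)
$\frac{-12650 + G}{-48203 - 20418} = \frac{-12650 + 2296}{-48203 - 20418} = - \frac{10354}{-68621} = \left(-10354\right) \left(- \frac{1}{68621}\right) = \frac{10354}{68621}$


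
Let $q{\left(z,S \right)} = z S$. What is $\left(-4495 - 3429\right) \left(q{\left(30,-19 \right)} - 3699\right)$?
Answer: $33827556$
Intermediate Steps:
$q{\left(z,S \right)} = S z$
$\left(-4495 - 3429\right) \left(q{\left(30,-19 \right)} - 3699\right) = \left(-4495 - 3429\right) \left(\left(-19\right) 30 - 3699\right) = - 7924 \left(-570 - 3699\right) = \left(-7924\right) \left(-4269\right) = 33827556$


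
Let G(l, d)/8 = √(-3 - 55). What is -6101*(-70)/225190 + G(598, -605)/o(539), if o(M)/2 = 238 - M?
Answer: 6101/3217 - 4*I*√58/301 ≈ 1.8965 - 0.10121*I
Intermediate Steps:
o(M) = 476 - 2*M (o(M) = 2*(238 - M) = 476 - 2*M)
G(l, d) = 8*I*√58 (G(l, d) = 8*√(-3 - 55) = 8*√(-58) = 8*(I*√58) = 8*I*√58)
-6101*(-70)/225190 + G(598, -605)/o(539) = -6101*(-70)/225190 + (8*I*√58)/(476 - 2*539) = 427070*(1/225190) + (8*I*√58)/(476 - 1078) = 6101/3217 + (8*I*√58)/(-602) = 6101/3217 + (8*I*√58)*(-1/602) = 6101/3217 - 4*I*√58/301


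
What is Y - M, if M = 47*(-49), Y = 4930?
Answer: 7233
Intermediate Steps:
M = -2303
Y - M = 4930 - 1*(-2303) = 4930 + 2303 = 7233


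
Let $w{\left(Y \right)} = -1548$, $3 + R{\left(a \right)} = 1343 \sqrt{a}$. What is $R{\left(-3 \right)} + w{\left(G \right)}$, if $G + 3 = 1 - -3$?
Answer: $-1551 + 1343 i \sqrt{3} \approx -1551.0 + 2326.1 i$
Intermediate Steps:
$R{\left(a \right)} = -3 + 1343 \sqrt{a}$
$G = 1$ ($G = -3 + \left(1 - -3\right) = -3 + \left(1 + 3\right) = -3 + 4 = 1$)
$R{\left(-3 \right)} + w{\left(G \right)} = \left(-3 + 1343 \sqrt{-3}\right) - 1548 = \left(-3 + 1343 i \sqrt{3}\right) - 1548 = -1551 + 1343 i \sqrt{3}$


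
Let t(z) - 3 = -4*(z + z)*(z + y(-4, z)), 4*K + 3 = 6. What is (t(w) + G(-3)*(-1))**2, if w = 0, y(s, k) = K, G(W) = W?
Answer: 36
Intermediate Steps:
K = 3/4 (K = -3/4 + (1/4)*6 = -3/4 + 3/2 = 3/4 ≈ 0.75000)
y(s, k) = 3/4
t(z) = 3 - 8*z*(3/4 + z) (t(z) = 3 - 4*(z + z)*(z + 3/4) = 3 - 4*2*z*(3/4 + z) = 3 - 8*z*(3/4 + z))
(t(w) + G(-3)*(-1))**2 = ((3 - 8*0**2 - 6*0) - 3*(-1))**2 = ((3 - 8*0 + 0) + 3)**2 = ((3 + 0 + 0) + 3)**2 = (3 + 3)**2 = 6**2 = 36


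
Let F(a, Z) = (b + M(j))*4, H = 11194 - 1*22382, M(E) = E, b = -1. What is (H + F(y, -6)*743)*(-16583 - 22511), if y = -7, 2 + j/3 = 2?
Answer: 553571040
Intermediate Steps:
j = 0 (j = -6 + 3*2 = -6 + 6 = 0)
H = -11188 (H = 11194 - 22382 = -11188)
F(a, Z) = -4 (F(a, Z) = (-1 + 0)*4 = -1*4 = -4)
(H + F(y, -6)*743)*(-16583 - 22511) = (-11188 - 4*743)*(-16583 - 22511) = (-11188 - 2972)*(-39094) = -14160*(-39094) = 553571040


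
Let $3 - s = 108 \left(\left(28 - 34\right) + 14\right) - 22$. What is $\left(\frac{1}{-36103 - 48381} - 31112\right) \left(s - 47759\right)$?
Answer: $\frac{63869100412491}{42242} \approx 1.512 \cdot 10^{9}$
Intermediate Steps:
$s = -839$ ($s = 3 - \left(108 \left(\left(28 - 34\right) + 14\right) - 22\right) = 3 - \left(108 \left(-6 + 14\right) - 22\right) = 3 - \left(108 \cdot 8 - 22\right) = 3 - \left(864 - 22\right) = 3 - 842 = -839$)
$\left(\frac{1}{-36103 - 48381} - 31112\right) \left(s - 47759\right) = \left(\frac{1}{-36103 - 48381} - 31112\right) \left(-839 - 47759\right) = \left(\frac{1}{-84484} - 31112\right) \left(-48598\right) = \left(- \frac{1}{84484} - 31112\right) \left(-48598\right) = \left(- \frac{2628466209}{84484}\right) \left(-48598\right) = \frac{63869100412491}{42242}$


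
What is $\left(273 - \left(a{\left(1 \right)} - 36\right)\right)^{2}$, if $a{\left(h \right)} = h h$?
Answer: $94864$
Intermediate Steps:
$a{\left(h \right)} = h^{2}$
$\left(273 - \left(a{\left(1 \right)} - 36\right)\right)^{2} = \left(273 + \left(\left(0 + 2 \cdot 0\right) - \left(1^{2} - 36\right)\right)\right)^{2} = \left(273 + \left(\left(0 + 0\right) - \left(1 - 36\right)\right)\right)^{2} = \left(273 + \left(0 - -35\right)\right)^{2} = \left(273 + \left(0 + 35\right)\right)^{2} = \left(273 + 35\right)^{2} = 308^{2} = 94864$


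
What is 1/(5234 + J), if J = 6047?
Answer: 1/11281 ≈ 8.8645e-5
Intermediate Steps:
1/(5234 + J) = 1/(5234 + 6047) = 1/11281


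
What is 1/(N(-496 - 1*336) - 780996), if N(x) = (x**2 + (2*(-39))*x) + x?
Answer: -1/24708 ≈ -4.0473e-5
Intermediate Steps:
N(x) = x**2 - 77*x (N(x) = (x**2 - 78*x) + x = x**2 - 77*x)
1/(N(-496 - 1*336) - 780996) = 1/((-496 - 1*336)*(-77 + (-496 - 1*336)) - 780996) = 1/((-496 - 336)*(-77 + (-496 - 336)) - 780996) = 1/(-832*(-77 - 832) - 780996) = 1/(-832*(-909) - 780996) = 1/(756288 - 780996) = 1/(-24708) = -1/24708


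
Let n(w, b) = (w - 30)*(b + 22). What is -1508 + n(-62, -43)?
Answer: 424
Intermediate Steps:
n(w, b) = (-30 + w)*(22 + b)
-1508 + n(-62, -43) = -1508 + (-660 - 30*(-43) + 22*(-62) - 43*(-62)) = -1508 + (-660 + 1290 - 1364 + 2666) = -1508 + 1932 = 424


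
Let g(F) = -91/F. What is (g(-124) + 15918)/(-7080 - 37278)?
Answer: -1973923/5500392 ≈ -0.35887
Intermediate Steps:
(g(-124) + 15918)/(-7080 - 37278) = (-91/(-124) + 15918)/(-7080 - 37278) = (-91*(-1/124) + 15918)/(-44358) = (91/124 + 15918)*(-1/44358) = (1973923/124)*(-1/44358) = -1973923/5500392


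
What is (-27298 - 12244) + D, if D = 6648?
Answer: -32894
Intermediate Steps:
(-27298 - 12244) + D = (-27298 - 12244) + 6648 = -39542 + 6648 = -32894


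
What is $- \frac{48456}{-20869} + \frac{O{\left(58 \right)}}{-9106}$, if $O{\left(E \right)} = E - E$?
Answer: $\frac{48456}{20869} \approx 2.3219$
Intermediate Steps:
$O{\left(E \right)} = 0$
$- \frac{48456}{-20869} + \frac{O{\left(58 \right)}}{-9106} = - \frac{48456}{-20869} + \frac{0}{-9106} = \left(-48456\right) \left(- \frac{1}{20869}\right) + 0 \left(- \frac{1}{9106}\right) = \frac{48456}{20869} + 0 = \frac{48456}{20869}$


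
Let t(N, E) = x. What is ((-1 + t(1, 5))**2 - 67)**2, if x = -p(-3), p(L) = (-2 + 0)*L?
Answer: 324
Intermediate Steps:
p(L) = -2*L
x = -6 (x = -(-2)*(-3) = -1*6 = -6)
t(N, E) = -6
((-1 + t(1, 5))**2 - 67)**2 = ((-1 - 6)**2 - 67)**2 = ((-7)**2 - 67)**2 = (49 - 67)**2 = (-18)**2 = 324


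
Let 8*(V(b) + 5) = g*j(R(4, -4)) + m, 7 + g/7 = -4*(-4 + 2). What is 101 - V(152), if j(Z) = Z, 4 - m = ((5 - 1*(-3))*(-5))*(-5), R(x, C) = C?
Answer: 134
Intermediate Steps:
m = -196 (m = 4 - (5 - 1*(-3))*(-5)*(-5) = 4 - (5 + 3)*(-5)*(-5) = 4 - 8*(-5)*(-5) = 4 - (-40)*(-5) = 4 - 1*200 = 4 - 200 = -196)
g = 7 (g = -49 + 7*(-4*(-4 + 2)) = -49 + 7*(-4*(-2)) = -49 + 7*8 = -49 + 56 = 7)
V(b) = -33 (V(b) = -5 + (7*(-4) - 196)/8 = -5 + (-28 - 196)/8 = -5 + (⅛)*(-224) = -5 - 28 = -33)
101 - V(152) = 101 - 1*(-33) = 101 + 33 = 134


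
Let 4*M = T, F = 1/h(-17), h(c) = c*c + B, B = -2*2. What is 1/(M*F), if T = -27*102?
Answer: -190/459 ≈ -0.41394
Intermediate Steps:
B = -4
h(c) = -4 + c² (h(c) = c*c - 4 = c² - 4 = -4 + c²)
T = -2754
F = 1/285 (F = 1/(-4 + (-17)²) = 1/(-4 + 289) = 1/285 ≈ 0.0035088)
M = -1377/2 (M = (¼)*(-2754) = -1377/2 ≈ -688.50)
1/(M*F) = 1/(-1377/2*1/285) = 1/(-459/190) = -190/459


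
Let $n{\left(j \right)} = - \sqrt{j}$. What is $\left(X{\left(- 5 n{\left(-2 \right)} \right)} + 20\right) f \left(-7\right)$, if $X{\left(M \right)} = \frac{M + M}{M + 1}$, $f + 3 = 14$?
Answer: $\frac{770 \left(- 11 \sqrt{2} + 2 i\right)}{- i + 5 \sqrt{2}} \approx -1691.0 - 21.352 i$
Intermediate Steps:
$f = 11$ ($f = -3 + 14 = 11$)
$X{\left(M \right)} = \frac{2 M}{1 + M}$
$\left(X{\left(- 5 n{\left(-2 \right)} \right)} + 20\right) f \left(-7\right) = \left(\frac{2 \left(- 5 \left(- \sqrt{-2}\right)\right)}{1 - 5 \left(- \sqrt{-2}\right)} + 20\right) 11 \left(-7\right) = \left(\frac{2 \left(- 5 \left(- i \sqrt{2}\right)\right)}{1 - 5 \left(- i \sqrt{2}\right)} + 20\right) 11 \left(-7\right) = \left(\frac{2 \cdot 5 i \sqrt{2}}{1 + 5 i \sqrt{2}} + 20\right) 11 \left(-7\right) = \left(\frac{10 i \sqrt{2}}{1 + 5 i \sqrt{2}} + 20\right) 11 \left(-7\right) = \left(20 + \frac{10 i \sqrt{2}}{1 + 5 i \sqrt{2}}\right) 11 \left(-7\right) = \left(220 + \frac{110 i \sqrt{2}}{1 + 5 i \sqrt{2}}\right) \left(-7\right) = -1540 - \frac{770 i \sqrt{2}}{1 + 5 i \sqrt{2}}$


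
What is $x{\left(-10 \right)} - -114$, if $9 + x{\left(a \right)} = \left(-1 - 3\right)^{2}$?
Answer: $121$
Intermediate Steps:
$x{\left(a \right)} = 7$ ($x{\left(a \right)} = -9 + \left(-1 - 3\right)^{2} = -9 + \left(-4\right)^{2} = -9 + 16 = 7$)
$x{\left(-10 \right)} - -114 = 7 - -114 = 7 + 114 = 121$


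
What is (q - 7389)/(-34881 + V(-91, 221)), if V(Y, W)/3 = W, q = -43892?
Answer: 51281/34218 ≈ 1.4987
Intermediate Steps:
V(Y, W) = 3*W
(q - 7389)/(-34881 + V(-91, 221)) = (-43892 - 7389)/(-34881 + 3*221) = -51281/(-34881 + 663) = -51281/(-34218) = -51281*(-1/34218) = 51281/34218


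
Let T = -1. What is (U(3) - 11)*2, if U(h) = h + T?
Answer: -18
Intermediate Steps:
U(h) = -1 + h (U(h) = h - 1 = -1 + h)
(U(3) - 11)*2 = ((-1 + 3) - 11)*2 = (2 - 11)*2 = -9*2 = -18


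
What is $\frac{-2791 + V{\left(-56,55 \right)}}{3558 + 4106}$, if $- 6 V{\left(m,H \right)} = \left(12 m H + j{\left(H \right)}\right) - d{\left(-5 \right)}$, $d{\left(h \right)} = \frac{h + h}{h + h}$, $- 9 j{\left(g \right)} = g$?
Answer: $\frac{90995}{206928} \approx 0.43974$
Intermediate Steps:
$j{\left(g \right)} = - \frac{g}{9}$
$d{\left(h \right)} = 1$ ($d{\left(h \right)} = \frac{2 h}{2 h} = 2 h \frac{1}{2 h} = 1$)
$V{\left(m,H \right)} = \frac{1}{6} + \frac{H}{54} - 2 H m$ ($V{\left(m,H \right)} = - \frac{\left(12 m H - \frac{H}{9}\right) - 1}{6} = - \frac{\left(12 H m - \frac{H}{9}\right) - 1}{6} = - \frac{\left(- \frac{H}{9} + 12 H m\right) - 1}{6} = - \frac{-1 - \frac{H}{9} + 12 H m}{6} = \frac{1}{6} + \frac{H}{54} - 2 H m$)
$\frac{-2791 + V{\left(-56,55 \right)}}{3558 + 4106} = \frac{-2791 + \left(\frac{1}{6} + \frac{1}{54} \cdot 55 - 110 \left(-56\right)\right)}{3558 + 4106} = \frac{-2791 + \left(\frac{1}{6} + \frac{55}{54} + 6160\right)}{7664} = \left(-2791 + \frac{166352}{27}\right) \frac{1}{7664} = \frac{90995}{27} \cdot \frac{1}{7664} = \frac{90995}{206928}$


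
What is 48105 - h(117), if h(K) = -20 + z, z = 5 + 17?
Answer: 48103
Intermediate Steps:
z = 22
h(K) = 2 (h(K) = -20 + 22 = 2)
48105 - h(117) = 48105 - 1*2 = 48105 - 2 = 48103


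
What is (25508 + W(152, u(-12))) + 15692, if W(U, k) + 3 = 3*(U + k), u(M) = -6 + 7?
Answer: 41656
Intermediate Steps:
u(M) = 1
W(U, k) = -3 + 3*U + 3*k (W(U, k) = -3 + 3*(U + k) = -3 + (3*U + 3*k) = -3 + 3*U + 3*k)
(25508 + W(152, u(-12))) + 15692 = (25508 + (-3 + 3*152 + 3*1)) + 15692 = (25508 + (-3 + 456 + 3)) + 15692 = (25508 + 456) + 15692 = 25964 + 15692 = 41656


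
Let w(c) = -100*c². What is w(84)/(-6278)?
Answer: 352800/3139 ≈ 112.39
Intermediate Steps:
w(84)/(-6278) = -100*84²/(-6278) = -100*7056*(-1/6278) = -705600*(-1/6278) = 352800/3139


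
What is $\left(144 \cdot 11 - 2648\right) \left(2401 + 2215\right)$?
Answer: $-4911424$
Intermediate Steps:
$\left(144 \cdot 11 - 2648\right) \left(2401 + 2215\right) = \left(1584 - 2648\right) 4616 = \left(-1064\right) 4616 = -4911424$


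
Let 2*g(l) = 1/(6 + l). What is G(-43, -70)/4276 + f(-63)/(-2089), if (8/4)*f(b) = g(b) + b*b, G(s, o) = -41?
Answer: -244283539/254578074 ≈ -0.95956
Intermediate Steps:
g(l) = 1/(2*(6 + l))
f(b) = b²/2 + 1/(4*(6 + b)) (f(b) = (1/(2*(6 + b)) + b*b)/2 = (1/(2*(6 + b)) + b²)/2 = (b² + 1/(2*(6 + b)))/2 = b²/2 + 1/(4*(6 + b)))
G(-43, -70)/4276 + f(-63)/(-2089) = -41/4276 + ((1 + 2*(-63)²*(6 - 63))/(4*(6 - 63)))/(-2089) = -41*1/4276 + ((¼)*(1 + 2*3969*(-57))/(-57))*(-1/2089) = -41/4276 + ((¼)*(-1/57)*(1 - 452466))*(-1/2089) = -41/4276 + ((¼)*(-1/57)*(-452465))*(-1/2089) = -41/4276 + (452465/228)*(-1/2089) = -41/4276 - 452465/476292 = -244283539/254578074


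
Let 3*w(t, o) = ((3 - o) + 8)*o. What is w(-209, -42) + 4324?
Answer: 3582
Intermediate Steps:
w(t, o) = o*(11 - o)/3 (w(t, o) = (((3 - o) + 8)*o)/3 = ((11 - o)*o)/3 = (o*(11 - o))/3 = o*(11 - o)/3)
w(-209, -42) + 4324 = (⅓)*(-42)*(11 - 1*(-42)) + 4324 = (⅓)*(-42)*(11 + 42) + 4324 = (⅓)*(-42)*53 + 4324 = -742 + 4324 = 3582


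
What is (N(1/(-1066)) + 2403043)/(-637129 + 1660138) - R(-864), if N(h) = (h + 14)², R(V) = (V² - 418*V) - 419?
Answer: -1287153655748882479/1162502415204 ≈ -1.1072e+6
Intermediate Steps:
R(V) = -419 + V² - 418*V
N(h) = (14 + h)²
(N(1/(-1066)) + 2403043)/(-637129 + 1660138) - R(-864) = ((14 + 1/(-1066))² + 2403043)/(-637129 + 1660138) - (-419 + (-864)² - 418*(-864)) = ((14 - 1/1066)² + 2403043)/1023009 - (-419 + 746496 + 361152) = ((14923/1066)² + 2403043)*(1/1023009) - 1*1107229 = (222695929/1136356 + 2403043)*(1/1023009) - 1107229 = (2730935027237/1136356)*(1/1023009) - 1107229 = 2730935027237/1162502415204 - 1107229 = -1287153655748882479/1162502415204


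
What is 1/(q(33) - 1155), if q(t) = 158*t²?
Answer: 1/170907 ≈ 5.8511e-6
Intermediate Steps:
1/(q(33) - 1155) = 1/(158*33² - 1155) = 1/(158*1089 - 1155) = 1/(172062 - 1155) = 1/170907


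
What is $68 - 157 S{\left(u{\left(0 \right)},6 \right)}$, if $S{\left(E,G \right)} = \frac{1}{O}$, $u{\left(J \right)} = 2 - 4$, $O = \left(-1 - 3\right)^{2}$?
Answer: $\frac{931}{16} \approx 58.188$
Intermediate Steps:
$O = 16$ ($O = \left(-4\right)^{2} = 16$)
$u{\left(J \right)} = -2$ ($u{\left(J \right)} = 2 - 4 = -2$)
$S{\left(E,G \right)} = \frac{1}{16}$
$68 - 157 S{\left(u{\left(0 \right)},6 \right)} = 68 - \frac{157}{16} = \frac{931}{16}$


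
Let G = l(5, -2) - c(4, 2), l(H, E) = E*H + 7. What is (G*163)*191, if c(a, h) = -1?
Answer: -62266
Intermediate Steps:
l(H, E) = 7 + E*H
G = -2 (G = (7 - 2*5) - 1*(-1) = (7 - 10) + 1 = -3 + 1 = -2)
(G*163)*191 = -2*163*191 = -326*191 = -62266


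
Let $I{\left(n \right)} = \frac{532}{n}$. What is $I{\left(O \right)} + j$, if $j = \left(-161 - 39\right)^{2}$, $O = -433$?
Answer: $\frac{17319468}{433} \approx 39999.0$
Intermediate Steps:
$j = 40000$ ($j = \left(-200\right)^{2} = 40000$)
$I{\left(O \right)} + j = \frac{532}{-433} + 40000 = 532 \left(- \frac{1}{433}\right) + 40000 = - \frac{532}{433} + 40000 = \frac{17319468}{433}$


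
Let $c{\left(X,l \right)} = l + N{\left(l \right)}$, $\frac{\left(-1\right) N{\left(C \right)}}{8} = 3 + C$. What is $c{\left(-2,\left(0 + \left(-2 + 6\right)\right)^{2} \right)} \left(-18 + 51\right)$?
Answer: $-4488$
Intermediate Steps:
$N{\left(C \right)} = -24 - 8 C$ ($N{\left(C \right)} = - 8 \left(3 + C\right) = -24 - 8 C$)
$c{\left(X,l \right)} = -24 - 7 l$ ($c{\left(X,l \right)} = l - \left(24 + 8 l\right) = -24 - 7 l$)
$c{\left(-2,\left(0 + \left(-2 + 6\right)\right)^{2} \right)} \left(-18 + 51\right) = \left(-24 - 7 \left(0 + \left(-2 + 6\right)\right)^{2}\right) \left(-18 + 51\right) = \left(-24 - 7 \left(0 + 4\right)^{2}\right) 33 = \left(-24 - 7 \cdot 4^{2}\right) 33 = \left(-24 - 112\right) 33 = \left(-136\right) 33 = -4488$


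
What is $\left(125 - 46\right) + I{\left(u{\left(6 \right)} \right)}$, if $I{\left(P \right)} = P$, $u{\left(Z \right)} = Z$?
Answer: $85$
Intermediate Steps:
$\left(125 - 46\right) + I{\left(u{\left(6 \right)} \right)} = \left(125 - 46\right) + 6 = 79 + 6 = 85$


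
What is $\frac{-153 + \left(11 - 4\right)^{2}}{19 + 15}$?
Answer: $- \frac{52}{17} \approx -3.0588$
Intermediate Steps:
$\frac{-153 + \left(11 - 4\right)^{2}}{19 + 15} = \frac{-153 + 7^{2}}{34} = \left(-153 + 49\right) \frac{1}{34} = \left(-104\right) \frac{1}{34} = - \frac{52}{17}$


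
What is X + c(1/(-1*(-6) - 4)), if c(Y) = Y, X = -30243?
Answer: -60485/2 ≈ -30243.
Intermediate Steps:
X + c(1/(-1*(-6) - 4)) = -30243 + 1/(-1*(-6) - 4) = -30243 + 1/(6 - 4) = -30243 + 1/2 = -30243 + ½ = -60485/2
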